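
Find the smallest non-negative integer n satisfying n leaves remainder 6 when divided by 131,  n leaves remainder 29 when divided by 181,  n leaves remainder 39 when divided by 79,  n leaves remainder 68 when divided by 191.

185814991

From n ≡ 6 (mod 131) write n = 6 + 131t. Substituting into n ≡ 29 (mod 181) gives 131t ≡ 23 (mod 181), and since 131⁻¹ ≡ 76 (mod 181), t ≡ 119. Hence n ≡ 6 + 131·119 = 15595 (mod 23711).
From n ≡ 15595 (mod 23711) write n = 15595 + 23711t. Substituting into n ≡ 39 (mod 79) gives 23711t ≡ 7 (mod 79), and since 11⁻¹ ≡ 36 (mod 79), t ≡ 15. Hence n ≡ 15595 + 23711·15 = 371260 (mod 1873169).
From n ≡ 371260 (mod 1873169) write n = 371260 + 1873169t. Substituting into n ≡ 68 (mod 191) gives 1873169t ≡ 112 (mod 191), and since 32⁻¹ ≡ 6 (mod 191), t ≡ 99. Hence n ≡ 371260 + 1873169·99 = 185814991 (mod 357775279).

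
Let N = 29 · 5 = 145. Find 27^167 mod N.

Mod 29: 27 ≡ 27; by Fermat, exponent reduces to 167 mod 28 = 27; 27^27 ≡ 14 (mod 29).
Mod 5: 27 ≡ 2; by Fermat, exponent reduces to 167 mod 4 = 3; 2^3 ≡ 3 (mod 5).
Combine by CRT: x ≡ 14 (mod 29), x ≡ 3 (mod 5) ⇒ x ≡ 43 (mod 145).

43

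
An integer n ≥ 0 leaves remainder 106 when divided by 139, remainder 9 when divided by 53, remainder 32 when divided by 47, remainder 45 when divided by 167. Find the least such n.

From n ≡ 106 (mod 139) write n = 106 + 139t. Substituting into n ≡ 9 (mod 53) gives 139t ≡ 9 (mod 53), and since 33⁻¹ ≡ 45 (mod 53), t ≡ 34. Hence n ≡ 106 + 139·34 = 4832 (mod 7367).
From n ≡ 4832 (mod 7367) write n = 4832 + 7367t. Substituting into n ≡ 32 (mod 47) gives 7367t ≡ 41 (mod 47), and since 35⁻¹ ≡ 43 (mod 47), t ≡ 24. Hence n ≡ 4832 + 7367·24 = 181640 (mod 346249).
From n ≡ 181640 (mod 346249) write n = 181640 + 346249t. Substituting into n ≡ 45 (mod 167) gives 346249t ≡ 101 (mod 167), and since 58⁻¹ ≡ 72 (mod 167), t ≡ 91. Hence n ≡ 181640 + 346249·91 = 31690299 (mod 57823583).

31690299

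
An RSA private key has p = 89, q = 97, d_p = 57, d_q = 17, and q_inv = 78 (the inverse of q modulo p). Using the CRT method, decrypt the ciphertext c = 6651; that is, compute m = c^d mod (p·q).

1109

m₁ = c^(d_p) mod p: c ≡ 65 (mod 89), and 65^57 mod 89 = 41.
m₂ = c^(d_q) mod q: c ≡ 55 (mod 97), and 55^17 mod 97 = 42.
h = q_inv·(m₁ − m₂) mod p = 78·(41 − 42) mod 89 = 11.
m = m₂ + h·q = 42 + 11·97 = 1109.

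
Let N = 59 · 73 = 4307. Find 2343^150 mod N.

2382

Mod 59: 2343 ≡ 42; by Fermat, exponent reduces to 150 mod 58 = 34; 42^34 ≡ 22 (mod 59).
Mod 73: 2343 ≡ 7; by Fermat, exponent reduces to 150 mod 72 = 6; 7^6 ≡ 46 (mod 73).
Combine by CRT: x ≡ 22 (mod 59), x ≡ 46 (mod 73) ⇒ x ≡ 2382 (mod 4307).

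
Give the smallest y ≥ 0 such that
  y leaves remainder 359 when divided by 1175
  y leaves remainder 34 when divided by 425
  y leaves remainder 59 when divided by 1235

Combine the congruences pairwise.
gcd(1175, 425) = 25 and 25 | (34 − 359), so the pair is consistent; merging gives y ≡ 19159 (mod 19975), where 19975 = lcm(1175, 425).
gcd(19975, 1235) = 5 and 5 | (59 − 19159), so the pair is consistent; merging gives y ≡ 1457359 (mod 4933825), where 4933825 = lcm(19975, 1235).
The solution is unique modulo lcm(1175, 425, 1235) = 4933825.

1457359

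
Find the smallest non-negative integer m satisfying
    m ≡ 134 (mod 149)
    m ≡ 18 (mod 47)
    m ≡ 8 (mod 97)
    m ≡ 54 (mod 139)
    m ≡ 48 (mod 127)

3619474013

The moduli are pairwise coprime; N = 149·47·97·139·127 = 11991524023.
N/149 = 80480027; 80480027 ≡ 61 (mod 149); 61·22 ≡ 1, so inverse 22.
N/47 = 255138809; 255138809 ≡ 14 (mod 47); 14·37 ≡ 1, so inverse 37.
N/97 = 123623959; 123623959 ≡ 78 (mod 97); 78·51 ≡ 1, so inverse 51.
N/139 = 86269957; 86269957 ≡ 24 (mod 139); 24·29 ≡ 1, so inverse 29.
N/127 = 94421449; 94421449 ≡ 124 (mod 127); 124·42 ≡ 1, so inverse 42.
m ≡ 134·80480027·22 + 18·255138809·37 + 8·123623959·51 + 54·86269957·29 + 48·94421449·42 = 783068535508.
783068535508 mod 11991524023 = 3619474013.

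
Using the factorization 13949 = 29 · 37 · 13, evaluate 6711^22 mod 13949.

10091

Mod 29: 6711 ≡ 12; 12^22 ≡ 28 (mod 29).
Mod 37: 6711 ≡ 14; 14^22 ≡ 27 (mod 37).
Mod 13: 6711 ≡ 3; by Fermat, exponent reduces to 22 mod 12 = 10; 3^10 ≡ 3 (mod 13).
Combine by CRT: x ≡ 28 (mod 29), x ≡ 27 (mod 37), x ≡ 3 (mod 13) ⇒ x ≡ 10091 (mod 13949).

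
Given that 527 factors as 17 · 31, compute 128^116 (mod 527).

407

Mod 17: 128 ≡ 9; by Fermat, exponent reduces to 116 mod 16 = 4; 9^4 ≡ 16 (mod 17).
Mod 31: 128 ≡ 4; by Fermat, exponent reduces to 116 mod 30 = 26; 4^26 ≡ 4 (mod 31).
Combine by CRT: x ≡ 16 (mod 17), x ≡ 4 (mod 31) ⇒ x ≡ 407 (mod 527).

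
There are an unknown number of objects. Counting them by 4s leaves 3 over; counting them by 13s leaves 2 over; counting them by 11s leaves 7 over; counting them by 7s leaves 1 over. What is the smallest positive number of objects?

1107

The moduli are pairwise coprime; M = 4·13·11·7 = 4004.
M/4 = 1001; 1001 ≡ 1 (mod 4), inverse 1.
M/13 = 308; 308 ≡ 9 (mod 13); 9·3 ≡ 1, so inverse 3.
M/11 = 364; 364 ≡ 1 (mod 11), inverse 1.
M/7 = 572; 572 ≡ 5 (mod 7); 5·3 ≡ 1, so inverse 3.
N ≡ 3·1001·1 + 2·308·3 + 7·364·1 + 1·572·3 = 9115.
9115 mod 4004 = 1107.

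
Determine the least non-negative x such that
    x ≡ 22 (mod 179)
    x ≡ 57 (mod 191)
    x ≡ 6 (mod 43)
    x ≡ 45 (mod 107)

106774596

From x ≡ 22 (mod 179) write x = 22 + 179t. Substituting into x ≡ 57 (mod 191) gives 179t ≡ 35 (mod 191), and since 179⁻¹ ≡ 175 (mod 191), t ≡ 13. Hence x ≡ 22 + 179·13 = 2349 (mod 34189).
From x ≡ 2349 (mod 34189) write x = 2349 + 34189t. Substituting into x ≡ 6 (mod 43) gives 34189t ≡ 22 (mod 43), and since 4⁻¹ ≡ 11 (mod 43), t ≡ 27. Hence x ≡ 2349 + 34189·27 = 925452 (mod 1470127).
From x ≡ 925452 (mod 1470127) write x = 925452 + 1470127t. Substituting into x ≡ 45 (mod 107) gives 1470127t ≡ 36 (mod 107), and since 54⁻¹ ≡ 2 (mod 107), t ≡ 72. Hence x ≡ 925452 + 1470127·72 = 106774596 (mod 157303589).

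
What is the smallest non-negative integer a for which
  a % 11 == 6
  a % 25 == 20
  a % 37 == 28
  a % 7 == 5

53345

From a ≡ 6 (mod 11) write a = 6 + 11t. Substituting into a ≡ 20 (mod 25) gives 11t ≡ 14 (mod 25), and since 11⁻¹ ≡ 16 (mod 25), t ≡ 24. Hence a ≡ 6 + 11·24 = 270 (mod 275).
From a ≡ 270 (mod 275) write a = 270 + 275t. Substituting into a ≡ 28 (mod 37) gives 275t ≡ 17 (mod 37), and since 16⁻¹ ≡ 7 (mod 37), t ≡ 8. Hence a ≡ 270 + 275·8 = 2470 (mod 10175).
From a ≡ 2470 (mod 10175) write a = 2470 + 10175t. Substituting into a ≡ 5 (mod 7) gives 10175t ≡ 6 (mod 7), and since 4⁻¹ ≡ 2 (mod 7), t ≡ 5. Hence a ≡ 2470 + 10175·5 = 53345 (mod 71225).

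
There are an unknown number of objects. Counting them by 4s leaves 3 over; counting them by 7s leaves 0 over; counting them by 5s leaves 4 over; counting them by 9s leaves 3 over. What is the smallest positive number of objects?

399

The moduli are pairwise coprime; M = 4·7·5·9 = 1260.
M/4 = 315; 315 ≡ 3 (mod 4); 3·3 ≡ 1, so inverse 3.
M/7 = 180; 180 ≡ 5 (mod 7); 5·3 ≡ 1, so inverse 3.
M/5 = 252; 252 ≡ 2 (mod 5); 2·3 ≡ 1, so inverse 3.
M/9 = 140; 140 ≡ 5 (mod 9); 5·2 ≡ 1, so inverse 2.
N ≡ 3·315·3 + 0·180·3 + 4·252·3 + 3·140·2 = 6699.
6699 mod 1260 = 399.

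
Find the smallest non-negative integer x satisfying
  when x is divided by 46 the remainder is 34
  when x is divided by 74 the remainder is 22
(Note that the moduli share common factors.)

540

gcd(46, 74) = 2 and 2 | (22 − 34), so the pair is consistent; merging gives x ≡ 540 (mod 1702), where 1702 = lcm(46, 74).
The solution is unique modulo lcm(46, 74) = 1702.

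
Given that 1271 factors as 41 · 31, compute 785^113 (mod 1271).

386

Mod 41: 785 ≡ 6; by Fermat, exponent reduces to 113 mod 40 = 33; 6^33 ≡ 17 (mod 41).
Mod 31: 785 ≡ 10; by Fermat, exponent reduces to 113 mod 30 = 23; 10^23 ≡ 14 (mod 31).
Combine by CRT: x ≡ 17 (mod 41), x ≡ 14 (mod 31) ⇒ x ≡ 386 (mod 1271).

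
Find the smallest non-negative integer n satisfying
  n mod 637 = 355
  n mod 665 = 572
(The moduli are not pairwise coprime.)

10547

Combine the congruences pairwise.
gcd(637, 665) = 7 and 7 | (572 − 355), so the pair is consistent; merging gives n ≡ 10547 (mod 60515), where 60515 = lcm(637, 665).
The solution is unique modulo lcm(637, 665) = 60515.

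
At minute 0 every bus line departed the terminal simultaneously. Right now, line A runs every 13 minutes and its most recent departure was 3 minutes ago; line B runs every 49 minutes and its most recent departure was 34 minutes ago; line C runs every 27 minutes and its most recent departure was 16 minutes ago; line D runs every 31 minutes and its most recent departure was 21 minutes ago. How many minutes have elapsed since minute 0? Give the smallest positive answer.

The moduli are pairwise coprime; N = 13·49·27·31 = 533169.
N/13 = 41013; 41013 ≡ 11 (mod 13); 11·6 ≡ 1, so inverse 6.
N/49 = 10881; 10881 ≡ 3 (mod 49); 3·33 ≡ 1, so inverse 33.
N/27 = 19747; 19747 ≡ 10 (mod 27); 10·19 ≡ 1, so inverse 19.
N/31 = 17199; 17199 ≡ 25 (mod 31); 25·5 ≡ 1, so inverse 5.
t ≡ 3·41013·6 + 34·10881·33 + 16·19747·19 + 21·17199·5 = 20755699.
20755699 mod 533169 = 495277.

495277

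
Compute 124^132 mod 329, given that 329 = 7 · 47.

Mod 7: 124 ≡ 5; since 6 | 132, by Fermat 5^132 ≡ 1 (mod 7).
Mod 47: 124 ≡ 30; by Fermat, exponent reduces to 132 mod 46 = 40; 30^40 ≡ 37 (mod 47).
Combine by CRT: x ≡ 1 (mod 7), x ≡ 37 (mod 47) ⇒ x ≡ 225 (mod 329).

225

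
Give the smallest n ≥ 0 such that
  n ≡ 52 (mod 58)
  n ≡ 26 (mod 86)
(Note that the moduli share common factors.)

284

gcd(58, 86) = 2 and 2 | (26 − 52), so the pair is consistent; merging gives n ≡ 284 (mod 2494), where 2494 = lcm(58, 86).
The solution is unique modulo lcm(58, 86) = 2494.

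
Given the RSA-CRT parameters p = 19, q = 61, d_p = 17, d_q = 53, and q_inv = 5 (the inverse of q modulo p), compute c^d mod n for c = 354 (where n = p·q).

m₁ = c^(d_p) mod p: c ≡ 12 (mod 19), and 12^17 mod 19 = 8.
m₂ = c^(d_q) mod q: c ≡ 49 (mod 61), and 49^53 mod 61 = 45.
h = q_inv·(m₁ − m₂) mod p = 5·(8 − 45) mod 19 = 5.
m = m₂ + h·q = 45 + 5·61 = 350.

350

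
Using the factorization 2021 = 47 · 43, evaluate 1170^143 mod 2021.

Mod 47: 1170 ≡ 42; by Fermat, exponent reduces to 143 mod 46 = 5; 42^5 ≡ 24 (mod 47).
Mod 43: 1170 ≡ 9; by Fermat, exponent reduces to 143 mod 42 = 17; 9^17 ≡ 31 (mod 43).
Combine by CRT: x ≡ 24 (mod 47), x ≡ 31 (mod 43) ⇒ x ≡ 1622 (mod 2021).

1622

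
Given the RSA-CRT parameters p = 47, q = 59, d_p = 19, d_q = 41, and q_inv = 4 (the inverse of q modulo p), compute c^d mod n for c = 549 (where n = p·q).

1935

m₁ = c^(d_p) mod p: c ≡ 32 (mod 47), and 32^19 mod 47 = 8.
m₂ = c^(d_q) mod q: c ≡ 18 (mod 59), and 18^41 mod 59 = 47.
h = q_inv·(m₁ − m₂) mod p = 4·(8 − 47) mod 47 = 32.
m = m₂ + h·q = 47 + 32·59 = 1935.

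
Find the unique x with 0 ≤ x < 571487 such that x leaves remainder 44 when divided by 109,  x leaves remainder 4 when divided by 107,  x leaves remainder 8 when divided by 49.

From x ≡ 44 (mod 109) write x = 44 + 109t. Substituting into x ≡ 4 (mod 107) gives 109t ≡ 67 (mod 107), and since 2⁻¹ ≡ 54 (mod 107), t ≡ 87. Hence x ≡ 44 + 109·87 = 9527 (mod 11663).
From x ≡ 9527 (mod 11663) write x = 9527 + 11663t. Substituting into x ≡ 8 (mod 49) gives 11663t ≡ 36 (mod 49), and since 1⁻¹ ≡ 1 (mod 49), t ≡ 36. Hence x ≡ 9527 + 11663·36 = 429395 (mod 571487).

429395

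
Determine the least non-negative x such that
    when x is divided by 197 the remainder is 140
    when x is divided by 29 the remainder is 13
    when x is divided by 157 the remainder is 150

Combine the congruences pairwise.
From x ≡ 140 (mod 197) write x = 140 + 197t. Substituting into x ≡ 13 (mod 29) gives 197t ≡ 18 (mod 29), and since 23⁻¹ ≡ 24 (mod 29), t ≡ 26. Hence x ≡ 140 + 197·26 = 5262 (mod 5713).
From x ≡ 5262 (mod 5713) write x = 5262 + 5713t. Substituting into x ≡ 150 (mod 157) gives 5713t ≡ 69 (mod 157), and since 61⁻¹ ≡ 139 (mod 157), t ≡ 14. Hence x ≡ 5262 + 5713·14 = 85244 (mod 896941).

85244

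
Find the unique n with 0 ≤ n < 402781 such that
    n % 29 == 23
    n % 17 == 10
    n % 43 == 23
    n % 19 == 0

The moduli are pairwise coprime; M = 29·17·43·19 = 402781.
M/29 = 13889; 13889 ≡ 27 (mod 29); 27·14 ≡ 1, so inverse 14.
M/17 = 23693; 23693 ≡ 12 (mod 17); 12·10 ≡ 1, so inverse 10.
M/43 = 9367; 9367 ≡ 36 (mod 43); 36·6 ≡ 1, so inverse 6.
M/19 = 21199; 21199 ≡ 14 (mod 19); 14·15 ≡ 1, so inverse 15.
n ≡ 23·13889·14 + 10·23693·10 + 23·9367·6 + 0·21199·15 = 8134204.
8134204 mod 402781 = 78584.

78584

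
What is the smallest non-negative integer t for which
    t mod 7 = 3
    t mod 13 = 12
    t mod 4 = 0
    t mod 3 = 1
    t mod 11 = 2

8956

The moduli are pairwise coprime; N = 7·13·4·3·11 = 12012.
N/7 = 1716; 1716 ≡ 1 (mod 7), inverse 1.
N/13 = 924; 924 ≡ 1 (mod 13), inverse 1.
N/4 = 3003; 3003 ≡ 3 (mod 4); 3·3 ≡ 1, so inverse 3.
N/3 = 4004; 4004 ≡ 2 (mod 3); 2·2 ≡ 1, so inverse 2.
N/11 = 1092; 1092 ≡ 3 (mod 11); 3·4 ≡ 1, so inverse 4.
t ≡ 3·1716·1 + 12·924·1 + 0·3003·3 + 1·4004·2 + 2·1092·4 = 32980.
32980 mod 12012 = 8956.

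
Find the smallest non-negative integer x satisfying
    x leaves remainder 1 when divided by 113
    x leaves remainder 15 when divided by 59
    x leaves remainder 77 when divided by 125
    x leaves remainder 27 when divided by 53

The moduli are pairwise coprime; N = 113·59·125·53 = 44168875.
N/113 = 390875; 390875 ≡ 8 (mod 113); 8·99 ≡ 1, so inverse 99.
N/59 = 748625; 748625 ≡ 33 (mod 59); 33·34 ≡ 1, so inverse 34.
N/125 = 353351; 353351 ≡ 101 (mod 125); 101·26 ≡ 1, so inverse 26.
N/53 = 833375; 833375 ≡ 3 (mod 53); 3·18 ≡ 1, so inverse 18.
x ≡ 1·390875·99 + 15·748625·34 + 77·353351·26 + 27·833375·18 = 1532924327.
1532924327 mod 44168875 = 31182577.

31182577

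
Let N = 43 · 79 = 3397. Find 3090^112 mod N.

Mod 43: 3090 ≡ 37; by Fermat, exponent reduces to 112 mod 42 = 28; 37^28 ≡ 6 (mod 43).
Mod 79: 3090 ≡ 9; by Fermat, exponent reduces to 112 mod 78 = 34; 9^34 ≡ 11 (mod 79).
Combine by CRT: x ≡ 6 (mod 43), x ≡ 11 (mod 79) ⇒ x ≡ 1038 (mod 3397).

1038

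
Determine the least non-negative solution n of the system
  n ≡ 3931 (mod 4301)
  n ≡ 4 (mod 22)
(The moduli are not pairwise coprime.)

8232

gcd(4301, 22) = 11 and 11 | (4 − 3931), so the pair is consistent; merging gives n ≡ 8232 (mod 8602), where 8602 = lcm(4301, 22).
The solution is unique modulo lcm(4301, 22) = 8602.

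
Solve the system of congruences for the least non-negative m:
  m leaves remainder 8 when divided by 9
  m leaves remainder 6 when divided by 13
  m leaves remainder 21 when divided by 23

From m ≡ 8 (mod 9) write m = 8 + 9t. Substituting into m ≡ 6 (mod 13) gives 9t ≡ 11 (mod 13), and since 9⁻¹ ≡ 3 (mod 13), t ≡ 7. Hence m ≡ 8 + 9·7 = 71 (mod 117).
From m ≡ 71 (mod 117) write m = 71 + 117t. Substituting into m ≡ 21 (mod 23) gives 117t ≡ 19 (mod 23), and since 2⁻¹ ≡ 12 (mod 23), t ≡ 21. Hence m ≡ 71 + 117·21 = 2528 (mod 2691).

2528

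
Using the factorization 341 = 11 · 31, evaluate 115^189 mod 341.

Mod 11: 115 ≡ 5; by Fermat, exponent reduces to 189 mod 10 = 9; 5^9 ≡ 9 (mod 11).
Mod 31: 115 ≡ 22; by Fermat, exponent reduces to 189 mod 30 = 9; 22^9 ≡ 27 (mod 31).
Combine by CRT: x ≡ 9 (mod 11), x ≡ 27 (mod 31) ⇒ x ≡ 306 (mod 341).

306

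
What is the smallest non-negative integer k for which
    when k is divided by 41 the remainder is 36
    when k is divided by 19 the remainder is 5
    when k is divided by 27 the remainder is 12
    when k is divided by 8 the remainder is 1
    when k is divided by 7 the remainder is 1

14673

From k ≡ 36 (mod 41) write k = 36 + 41t. Substituting into k ≡ 5 (mod 19) gives 41t ≡ 7 (mod 19), and since 3⁻¹ ≡ 13 (mod 19), t ≡ 15. Hence k ≡ 36 + 41·15 = 651 (mod 779).
From k ≡ 651 (mod 779) write k = 651 + 779t. Substituting into k ≡ 12 (mod 27) gives 779t ≡ 9 (mod 27), and since 23⁻¹ ≡ 20 (mod 27), t ≡ 18. Hence k ≡ 651 + 779·18 = 14673 (mod 21033).
From k ≡ 14673 (mod 21033) write k = 14673 + 21033t. Substituting into k ≡ 1 (mod 8) gives 21033t ≡ 0 (mod 8), and since 1⁻¹ ≡ 1 (mod 8), t ≡ 0. Hence k ≡ 14673 + 21033·0 = 14673 (mod 168264).
From k ≡ 14673 (mod 168264) write k = 14673 + 168264t. Substituting into k ≡ 1 (mod 7) gives 168264t ≡ 0 (mod 7), and since 5⁻¹ ≡ 3 (mod 7), t ≡ 0. Hence k ≡ 14673 + 168264·0 = 14673 (mod 1177848).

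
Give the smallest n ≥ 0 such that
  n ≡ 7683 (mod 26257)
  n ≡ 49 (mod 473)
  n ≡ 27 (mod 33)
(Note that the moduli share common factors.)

3079752

gcd(26257, 473) = 11 and 11 | (49 − 7683), so the pair is consistent; merging gives n ≡ 821650 (mod 1129051), where 1129051 = lcm(26257, 473).
gcd(1129051, 33) = 11 and 11 | (27 − 821650), so the pair is consistent; merging gives n ≡ 3079752 (mod 3387153), where 3387153 = lcm(1129051, 33).
The solution is unique modulo lcm(26257, 473, 33) = 3387153.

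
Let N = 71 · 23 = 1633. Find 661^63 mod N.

1040

Mod 71: 661 ≡ 22; 22^63 ≡ 46 (mod 71).
Mod 23: 661 ≡ 17; by Fermat, exponent reduces to 63 mod 22 = 19; 17^19 ≡ 5 (mod 23).
Combine by CRT: x ≡ 46 (mod 71), x ≡ 5 (mod 23) ⇒ x ≡ 1040 (mod 1633).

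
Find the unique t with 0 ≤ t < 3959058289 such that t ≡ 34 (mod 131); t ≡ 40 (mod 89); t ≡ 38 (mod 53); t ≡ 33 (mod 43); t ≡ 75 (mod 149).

1176528064

From t ≡ 34 (mod 131) write t = 34 + 131s. Substituting into t ≡ 40 (mod 89) gives 131s ≡ 6 (mod 89), and since 42⁻¹ ≡ 53 (mod 89), s ≡ 51. Hence t ≡ 34 + 131·51 = 6715 (mod 11659).
From t ≡ 6715 (mod 11659) write t = 6715 + 11659s. Substituting into t ≡ 38 (mod 53) gives 11659s ≡ 1 (mod 53), and since 52⁻¹ ≡ 52 (mod 53), s ≡ 52. Hence t ≡ 6715 + 11659·52 = 612983 (mod 617927).
From t ≡ 612983 (mod 617927) write t = 612983 + 617927s. Substituting into t ≡ 33 (mod 43) gives 617927s ≡ 15 (mod 43), and since 17⁻¹ ≡ 38 (mod 43), s ≡ 11. Hence t ≡ 612983 + 617927·11 = 7410180 (mod 26570861).
From t ≡ 7410180 (mod 26570861) write t = 7410180 + 26570861s. Substituting into t ≡ 75 (mod 149) gives 26570861s ≡ 112 (mod 149), and since 138⁻¹ ≡ 27 (mod 149), s ≡ 44. Hence t ≡ 7410180 + 26570861·44 = 1176528064 (mod 3959058289).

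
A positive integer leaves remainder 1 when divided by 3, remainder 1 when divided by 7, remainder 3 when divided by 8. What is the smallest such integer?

43

From x ≡ 1 (mod 3) write x = 1 + 3t. Substituting into x ≡ 1 (mod 7) gives 3t ≡ 0 (mod 7), and since 3⁻¹ ≡ 5 (mod 7), t ≡ 0. Hence x ≡ 1 + 3·0 = 1 (mod 21).
From x ≡ 1 (mod 21) write x = 1 + 21t. Substituting into x ≡ 3 (mod 8) gives 21t ≡ 2 (mod 8), and since 5⁻¹ ≡ 5 (mod 8), t ≡ 2. Hence x ≡ 1 + 21·2 = 43 (mod 168).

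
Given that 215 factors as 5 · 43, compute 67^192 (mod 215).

21

Mod 5: 67 ≡ 2; since 4 | 192, by Fermat 2^192 ≡ 1 (mod 5).
Mod 43: 67 ≡ 24; by Fermat, exponent reduces to 192 mod 42 = 24; 24^24 ≡ 21 (mod 43).
Combine by CRT: x ≡ 1 (mod 5), x ≡ 21 (mod 43) ⇒ x ≡ 21 (mod 215).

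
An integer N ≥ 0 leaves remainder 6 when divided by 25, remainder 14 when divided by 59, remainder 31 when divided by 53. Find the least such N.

71581

From N ≡ 6 (mod 25) write N = 6 + 25t. Substituting into N ≡ 14 (mod 59) gives 25t ≡ 8 (mod 59), and since 25⁻¹ ≡ 26 (mod 59), t ≡ 31. Hence N ≡ 6 + 25·31 = 781 (mod 1475).
From N ≡ 781 (mod 1475) write N = 781 + 1475t. Substituting into N ≡ 31 (mod 53) gives 1475t ≡ 45 (mod 53), and since 44⁻¹ ≡ 47 (mod 53), t ≡ 48. Hence N ≡ 781 + 1475·48 = 71581 (mod 78175).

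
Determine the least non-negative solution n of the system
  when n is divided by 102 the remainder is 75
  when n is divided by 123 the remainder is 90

1197

gcd(102, 123) = 3 and 3 | (90 − 75), so the pair is consistent; merging gives n ≡ 1197 (mod 4182), where 4182 = lcm(102, 123).
The solution is unique modulo lcm(102, 123) = 4182.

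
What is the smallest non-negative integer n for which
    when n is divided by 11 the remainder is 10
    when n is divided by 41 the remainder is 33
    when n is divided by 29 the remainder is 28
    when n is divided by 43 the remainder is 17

From n ≡ 10 (mod 11) write n = 10 + 11t. Substituting into n ≡ 33 (mod 41) gives 11t ≡ 23 (mod 41), and since 11⁻¹ ≡ 15 (mod 41), t ≡ 17. Hence n ≡ 10 + 11·17 = 197 (mod 451).
From n ≡ 197 (mod 451) write n = 197 + 451t. Substituting into n ≡ 28 (mod 29) gives 451t ≡ 5 (mod 29), and since 16⁻¹ ≡ 20 (mod 29), t ≡ 13. Hence n ≡ 197 + 451·13 = 6060 (mod 13079).
From n ≡ 6060 (mod 13079) write n = 6060 + 13079t. Substituting into n ≡ 17 (mod 43) gives 13079t ≡ 20 (mod 43), and since 7⁻¹ ≡ 37 (mod 43), t ≡ 9. Hence n ≡ 6060 + 13079·9 = 123771 (mod 562397).

123771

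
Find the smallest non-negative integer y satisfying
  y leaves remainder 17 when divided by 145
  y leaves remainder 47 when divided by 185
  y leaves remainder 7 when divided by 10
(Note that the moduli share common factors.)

9297

gcd(145, 185) = 5 and 5 | (47 − 17), so the pair is consistent; merging gives y ≡ 3932 (mod 5365), where 5365 = lcm(145, 185).
gcd(5365, 10) = 5 and 5 | (7 − 3932), so the pair is consistent; merging gives y ≡ 9297 (mod 10730), where 10730 = lcm(5365, 10).
The solution is unique modulo lcm(145, 185, 10) = 10730.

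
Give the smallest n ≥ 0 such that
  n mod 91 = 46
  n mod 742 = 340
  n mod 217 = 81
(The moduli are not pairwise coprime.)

61926

Combine the congruences pairwise.
gcd(91, 742) = 7 and 7 | (340 − 46), so the pair is consistent; merging gives n ≡ 4050 (mod 9646), where 9646 = lcm(91, 742).
gcd(9646, 217) = 7 and 7 | (81 − 4050), so the pair is consistent; merging gives n ≡ 61926 (mod 299026), where 299026 = lcm(9646, 217).
The solution is unique modulo lcm(91, 742, 217) = 299026.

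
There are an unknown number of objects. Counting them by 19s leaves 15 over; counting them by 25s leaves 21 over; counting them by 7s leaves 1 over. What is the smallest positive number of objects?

946

The moduli are pairwise coprime; M = 19·25·7 = 3325.
M/19 = 175; 175 ≡ 4 (mod 19); 4·5 ≡ 1, so inverse 5.
M/25 = 133; 133 ≡ 8 (mod 25); 8·22 ≡ 1, so inverse 22.
M/7 = 475; 475 ≡ 6 (mod 7); 6·6 ≡ 1, so inverse 6.
N ≡ 15·175·5 + 21·133·22 + 1·475·6 = 77421.
77421 mod 3325 = 946.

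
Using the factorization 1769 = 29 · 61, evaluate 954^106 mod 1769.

22

Mod 29: 954 ≡ 26; by Fermat, exponent reduces to 106 mod 28 = 22; 26^22 ≡ 22 (mod 29).
Mod 61: 954 ≡ 39; by Fermat, exponent reduces to 106 mod 60 = 46; 39^46 ≡ 22 (mod 61).
Combine by CRT: x ≡ 22 (mod 29), x ≡ 22 (mod 61) ⇒ x ≡ 22 (mod 1769).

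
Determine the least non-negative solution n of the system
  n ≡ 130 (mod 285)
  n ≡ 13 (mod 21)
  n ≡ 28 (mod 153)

gcd(285, 21) = 3 and 3 | (13 − 130), so the pair is consistent; merging gives n ≡ 1840 (mod 1995), where 1995 = lcm(285, 21).
gcd(1995, 153) = 3 and 3 | (28 − 1840), so the pair is consistent; merging gives n ≡ 9820 (mod 101745), where 101745 = lcm(1995, 153).
The solution is unique modulo lcm(285, 21, 153) = 101745.

9820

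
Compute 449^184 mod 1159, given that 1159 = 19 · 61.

Mod 19: 449 ≡ 12; by Fermat, exponent reduces to 184 mod 18 = 4; 12^4 ≡ 7 (mod 19).
Mod 61: 449 ≡ 22; by Fermat, exponent reduces to 184 mod 60 = 4; 22^4 ≡ 16 (mod 61).
Combine by CRT: x ≡ 7 (mod 19), x ≡ 16 (mod 61) ⇒ x ≡ 748 (mod 1159).

748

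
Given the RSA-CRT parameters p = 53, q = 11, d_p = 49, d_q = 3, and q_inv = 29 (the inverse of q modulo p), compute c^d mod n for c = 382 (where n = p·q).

380

m₁ = c^(d_p) mod p: c ≡ 11 (mod 53), and 11^49 mod 53 = 9.
m₂ = c^(d_q) mod q: c ≡ 8 (mod 11), and 8^3 mod 11 = 6.
h = q_inv·(m₁ − m₂) mod p = 29·(9 − 6) mod 53 = 34.
m = m₂ + h·q = 6 + 34·11 = 380.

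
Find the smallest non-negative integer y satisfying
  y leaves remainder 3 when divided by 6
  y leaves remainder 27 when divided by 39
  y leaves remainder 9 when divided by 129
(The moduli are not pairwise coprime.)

1041

gcd(6, 39) = 3 and 3 | (27 − 3), so the pair is consistent; merging gives y ≡ 27 (mod 78), where 78 = lcm(6, 39).
gcd(78, 129) = 3 and 3 | (9 − 27), so the pair is consistent; merging gives y ≡ 1041 (mod 3354), where 3354 = lcm(78, 129).
The solution is unique modulo lcm(6, 39, 129) = 3354.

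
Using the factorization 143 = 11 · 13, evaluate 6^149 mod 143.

2

Mod 11: 6 ≡ 6; by Fermat, exponent reduces to 149 mod 10 = 9; 6^9 ≡ 2 (mod 11).
Mod 13: 6 ≡ 6; by Fermat, exponent reduces to 149 mod 12 = 5; 6^5 ≡ 2 (mod 13).
Combine by CRT: x ≡ 2 (mod 11), x ≡ 2 (mod 13) ⇒ x ≡ 2 (mod 143).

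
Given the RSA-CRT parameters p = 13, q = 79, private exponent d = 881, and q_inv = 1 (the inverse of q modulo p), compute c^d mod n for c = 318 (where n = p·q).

704

d_p = d mod (p−1) = 881 mod 12 = 5; d_q = d mod (q−1) = 23.
m₁ = c^(d_p) mod p: c ≡ 6 (mod 13), and 6^5 mod 13 = 2.
m₂ = c^(d_q) mod q: c ≡ 2 (mod 79), and 2^23 mod 79 = 72.
h = q_inv·(m₁ − m₂) mod p = 1·(2 − 72) mod 13 = 8.
m = m₂ + h·q = 72 + 8·79 = 704.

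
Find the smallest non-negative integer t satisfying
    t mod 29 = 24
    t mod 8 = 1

169

Combine the congruences pairwise.
From t ≡ 24 (mod 29) write t = 24 + 29s. Substituting into t ≡ 1 (mod 8) gives 29s ≡ 1 (mod 8), and since 5⁻¹ ≡ 5 (mod 8), s ≡ 5. Hence t ≡ 24 + 29·5 = 169 (mod 232).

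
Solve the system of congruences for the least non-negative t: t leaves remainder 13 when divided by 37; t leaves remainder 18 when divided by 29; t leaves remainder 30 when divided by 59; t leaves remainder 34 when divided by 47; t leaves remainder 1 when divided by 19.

3436721

Combine the congruences pairwise.
From t ≡ 13 (mod 37) write t = 13 + 37s. Substituting into t ≡ 18 (mod 29) gives 37s ≡ 5 (mod 29), and since 8⁻¹ ≡ 11 (mod 29), s ≡ 26. Hence t ≡ 13 + 37·26 = 975 (mod 1073).
From t ≡ 975 (mod 1073) write t = 975 + 1073s. Substituting into t ≡ 30 (mod 59) gives 1073s ≡ 58 (mod 59), and since 11⁻¹ ≡ 43 (mod 59), s ≡ 16. Hence t ≡ 975 + 1073·16 = 18143 (mod 63307).
From t ≡ 18143 (mod 63307) write t = 18143 + 63307s. Substituting into t ≡ 34 (mod 47) gives 63307s ≡ 33 (mod 47), and since 45⁻¹ ≡ 23 (mod 47), s ≡ 7. Hence t ≡ 18143 + 63307·7 = 461292 (mod 2975429).
From t ≡ 461292 (mod 2975429) write t = 461292 + 2975429s. Substituting into t ≡ 1 (mod 19) gives 2975429s ≡ 10 (mod 19), and since 10⁻¹ ≡ 2 (mod 19), s ≡ 1. Hence t ≡ 461292 + 2975429·1 = 3436721 (mod 56533151).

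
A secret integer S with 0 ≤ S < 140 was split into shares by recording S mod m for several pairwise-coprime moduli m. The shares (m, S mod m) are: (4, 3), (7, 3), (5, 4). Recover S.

59

The moduli are pairwise coprime; N = 4·7·5 = 140.
N/4 = 35; 35 ≡ 3 (mod 4); 3·3 ≡ 1, so inverse 3.
N/7 = 20; 20 ≡ 6 (mod 7); 6·6 ≡ 1, so inverse 6.
N/5 = 28; 28 ≡ 3 (mod 5); 3·2 ≡ 1, so inverse 2.
S ≡ 3·35·3 + 3·20·6 + 4·28·2 = 899.
899 mod 140 = 59.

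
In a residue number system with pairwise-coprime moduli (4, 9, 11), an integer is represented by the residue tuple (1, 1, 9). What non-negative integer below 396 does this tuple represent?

From x ≡ 1 (mod 4) write x = 1 + 4t. Substituting into x ≡ 1 (mod 9) gives 4t ≡ 0 (mod 9), and since 4⁻¹ ≡ 7 (mod 9), t ≡ 0. Hence x ≡ 1 + 4·0 = 1 (mod 36).
From x ≡ 1 (mod 36) write x = 1 + 36t. Substituting into x ≡ 9 (mod 11) gives 36t ≡ 8 (mod 11), and since 3⁻¹ ≡ 4 (mod 11), t ≡ 10. Hence x ≡ 1 + 36·10 = 361 (mod 396).

361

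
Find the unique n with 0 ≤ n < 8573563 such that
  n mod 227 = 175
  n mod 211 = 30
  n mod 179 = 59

5874481

From n ≡ 175 (mod 227) write n = 175 + 227t. Substituting into n ≡ 30 (mod 211) gives 227t ≡ 66 (mod 211), and since 16⁻¹ ≡ 66 (mod 211), t ≡ 136. Hence n ≡ 175 + 227·136 = 31047 (mod 47897).
From n ≡ 31047 (mod 47897) write n = 31047 + 47897t. Substituting into n ≡ 59 (mod 179) gives 47897t ≡ 158 (mod 179), and since 104⁻¹ ≡ 105 (mod 179), t ≡ 122. Hence n ≡ 31047 + 47897·122 = 5874481 (mod 8573563).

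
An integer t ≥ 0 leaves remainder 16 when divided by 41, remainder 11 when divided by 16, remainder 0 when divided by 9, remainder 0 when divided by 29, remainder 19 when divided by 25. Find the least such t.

2004219

From t ≡ 16 (mod 41) write t = 16 + 41s. Substituting into t ≡ 11 (mod 16) gives 41s ≡ 11 (mod 16), and since 9⁻¹ ≡ 9 (mod 16), s ≡ 3. Hence t ≡ 16 + 41·3 = 139 (mod 656).
From t ≡ 139 (mod 656) write t = 139 + 656s. Substituting into t ≡ 0 (mod 9) gives 656s ≡ 5 (mod 9), and since 8⁻¹ ≡ 8 (mod 9), s ≡ 4. Hence t ≡ 139 + 656·4 = 2763 (mod 5904).
From t ≡ 2763 (mod 5904) write t = 2763 + 5904s. Substituting into t ≡ 0 (mod 29) gives 5904s ≡ 21 (mod 29), and since 17⁻¹ ≡ 12 (mod 29), s ≡ 20. Hence t ≡ 2763 + 5904·20 = 120843 (mod 171216).
From t ≡ 120843 (mod 171216) write t = 120843 + 171216s. Substituting into t ≡ 19 (mod 25) gives 171216s ≡ 1 (mod 25), and since 16⁻¹ ≡ 11 (mod 25), s ≡ 11. Hence t ≡ 120843 + 171216·11 = 2004219 (mod 4280400).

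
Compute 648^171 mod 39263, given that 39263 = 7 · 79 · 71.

38886

Mod 7: 648 ≡ 4; by Fermat, exponent reduces to 171 mod 6 = 3; 4^3 ≡ 1 (mod 7).
Mod 79: 648 ≡ 16; by Fermat, exponent reduces to 171 mod 78 = 15; 16^15 ≡ 18 (mod 79).
Mod 71: 648 ≡ 9; by Fermat, exponent reduces to 171 mod 70 = 31; 9^31 ≡ 49 (mod 71).
Combine by CRT: x ≡ 1 (mod 7), x ≡ 18 (mod 79), x ≡ 49 (mod 71) ⇒ x ≡ 38886 (mod 39263).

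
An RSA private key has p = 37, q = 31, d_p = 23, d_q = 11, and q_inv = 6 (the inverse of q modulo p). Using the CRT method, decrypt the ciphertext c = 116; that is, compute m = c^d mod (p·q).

612

m₁ = c^(d_p) mod p: c ≡ 5 (mod 37), and 5^23 mod 37 = 20.
m₂ = c^(d_q) mod q: c ≡ 23 (mod 31), and 23^11 mod 31 = 23.
h = q_inv·(m₁ − m₂) mod p = 6·(20 − 23) mod 37 = 19.
m = m₂ + h·q = 23 + 19·31 = 612.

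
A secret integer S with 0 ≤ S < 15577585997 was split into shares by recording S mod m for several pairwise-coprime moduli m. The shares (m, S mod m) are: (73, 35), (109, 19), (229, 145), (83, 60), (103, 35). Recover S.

The moduli are pairwise coprime; N = 73·109·229·83·103 = 15577585997.
N/73 = 213391589; 213391589 ≡ 33 (mod 73); 33·31 ≡ 1, so inverse 31.
N/109 = 142913633; 142913633 ≡ 27 (mod 109); 27·105 ≡ 1, so inverse 105.
N/229 = 68024393; 68024393 ≡ 172 (mod 229); 172·4 ≡ 1, so inverse 4.
N/83 = 187681759; 187681759 ≡ 1 (mod 83), inverse 1.
N/103 = 151238699; 151238699 ≡ 91 (mod 103); 91·60 ≡ 1, so inverse 60.
S ≡ 35·213391589·31 + 19·142913633·105 + 145·68024393·4 + 60·187681759·1 + 35·151238699·60 = 884958893280.
884958893280 mod 15577585997 = 12614077448.

12614077448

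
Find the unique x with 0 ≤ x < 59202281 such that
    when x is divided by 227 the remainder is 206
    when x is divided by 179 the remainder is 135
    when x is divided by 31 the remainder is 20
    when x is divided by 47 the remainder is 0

From x ≡ 206 (mod 227) write x = 206 + 227t. Substituting into x ≡ 135 (mod 179) gives 227t ≡ 108 (mod 179), and since 48⁻¹ ≡ 138 (mod 179), t ≡ 47. Hence x ≡ 206 + 227·47 = 10875 (mod 40633).
From x ≡ 10875 (mod 40633) write x = 10875 + 40633t. Substituting into x ≡ 20 (mod 31) gives 40633t ≡ 26 (mod 31), and since 23⁻¹ ≡ 27 (mod 31), t ≡ 20. Hence x ≡ 10875 + 40633·20 = 823535 (mod 1259623).
From x ≡ 823535 (mod 1259623) write x = 823535 + 1259623t. Substituting into x ≡ 0 (mod 47) gives 1259623t ≡ 46 (mod 47), and since 23⁻¹ ≡ 45 (mod 47), t ≡ 2. Hence x ≡ 823535 + 1259623·2 = 3342781 (mod 59202281).

3342781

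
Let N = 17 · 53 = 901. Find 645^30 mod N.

Mod 17: 645 ≡ 16; by Fermat, exponent reduces to 30 mod 16 = 14; 16^14 ≡ 1 (mod 17).
Mod 53: 645 ≡ 9; 9^30 ≡ 42 (mod 53).
Combine by CRT: x ≡ 1 (mod 17), x ≡ 42 (mod 53) ⇒ x ≡ 307 (mod 901).

307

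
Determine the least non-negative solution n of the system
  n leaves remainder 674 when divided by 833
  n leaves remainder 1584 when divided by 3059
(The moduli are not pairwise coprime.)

gcd(833, 3059) = 7 and 7 | (1584 − 674), so the pair is consistent; merging gives n ≡ 133121 (mod 364021), where 364021 = lcm(833, 3059).
The solution is unique modulo lcm(833, 3059) = 364021.

133121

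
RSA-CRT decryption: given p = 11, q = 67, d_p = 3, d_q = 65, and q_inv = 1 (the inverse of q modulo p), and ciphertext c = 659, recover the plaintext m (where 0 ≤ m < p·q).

274

m₁ = c^(d_p) mod p: c ≡ 10 (mod 11), and 10^3 mod 11 = 10.
m₂ = c^(d_q) mod q: c ≡ 56 (mod 67), and 56^65 mod 67 = 6.
h = q_inv·(m₁ − m₂) mod p = 1·(10 − 6) mod 11 = 4.
m = m₂ + h·q = 6 + 4·67 = 274.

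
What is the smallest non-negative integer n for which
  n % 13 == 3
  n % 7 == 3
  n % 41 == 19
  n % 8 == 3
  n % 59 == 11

1091275

From n ≡ 3 (mod 13) write n = 3 + 13t. Substituting into n ≡ 3 (mod 7) gives 13t ≡ 0 (mod 7), and since 6⁻¹ ≡ 6 (mod 7), t ≡ 0. Hence n ≡ 3 + 13·0 = 3 (mod 91).
From n ≡ 3 (mod 91) write n = 3 + 91t. Substituting into n ≡ 19 (mod 41) gives 91t ≡ 16 (mod 41), and since 9⁻¹ ≡ 32 (mod 41), t ≡ 20. Hence n ≡ 3 + 91·20 = 1823 (mod 3731).
From n ≡ 1823 (mod 3731) write n = 1823 + 3731t. Substituting into n ≡ 3 (mod 8) gives 3731t ≡ 4 (mod 8), and since 3⁻¹ ≡ 3 (mod 8), t ≡ 4. Hence n ≡ 1823 + 3731·4 = 16747 (mod 29848).
From n ≡ 16747 (mod 29848) write n = 16747 + 29848t. Substituting into n ≡ 11 (mod 59) gives 29848t ≡ 20 (mod 59), and since 53⁻¹ ≡ 49 (mod 59), t ≡ 36. Hence n ≡ 16747 + 29848·36 = 1091275 (mod 1761032).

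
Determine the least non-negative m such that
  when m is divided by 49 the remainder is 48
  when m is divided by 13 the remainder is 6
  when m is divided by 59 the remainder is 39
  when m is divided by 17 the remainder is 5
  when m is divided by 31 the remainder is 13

From m ≡ 48 (mod 49) write m = 48 + 49t. Substituting into m ≡ 6 (mod 13) gives 49t ≡ 10 (mod 13), and since 10⁻¹ ≡ 4 (mod 13), t ≡ 1. Hence m ≡ 48 + 49·1 = 97 (mod 637).
From m ≡ 97 (mod 637) write m = 97 + 637t. Substituting into m ≡ 39 (mod 59) gives 637t ≡ 1 (mod 59), and since 47⁻¹ ≡ 54 (mod 59), t ≡ 54. Hence m ≡ 97 + 637·54 = 34495 (mod 37583).
From m ≡ 34495 (mod 37583) write m = 34495 + 37583t. Substituting into m ≡ 5 (mod 17) gives 37583t ≡ 3 (mod 17), and since 13⁻¹ ≡ 4 (mod 17), t ≡ 12. Hence m ≡ 34495 + 37583·12 = 485491 (mod 638911).
From m ≡ 485491 (mod 638911) write m = 485491 + 638911t. Substituting into m ≡ 13 (mod 31) gives 638911t ≡ 13 (mod 31), and since 1⁻¹ ≡ 1 (mod 31), t ≡ 13. Hence m ≡ 485491 + 638911·13 = 8791334 (mod 19806241).

8791334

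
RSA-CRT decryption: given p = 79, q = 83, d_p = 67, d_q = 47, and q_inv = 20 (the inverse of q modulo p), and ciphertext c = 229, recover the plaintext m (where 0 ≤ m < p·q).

4676

m₁ = c^(d_p) mod p: c ≡ 71 (mod 79), and 71^67 mod 79 = 15.
m₂ = c^(d_q) mod q: c ≡ 63 (mod 83), and 63^47 mod 83 = 28.
h = q_inv·(m₁ − m₂) mod p = 20·(15 − 28) mod 79 = 56.
m = m₂ + h·q = 28 + 56·83 = 4676.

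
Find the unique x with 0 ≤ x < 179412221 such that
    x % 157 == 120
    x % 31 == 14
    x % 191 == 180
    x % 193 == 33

The moduli are pairwise coprime; N = 157·31·191·193 = 179412221.
N/157 = 1142753; 1142753 ≡ 107 (mod 157); 107·135 ≡ 1, so inverse 135.
N/31 = 5787491; 5787491 ≡ 8 (mod 31); 8·4 ≡ 1, so inverse 4.
N/191 = 939331; 939331 ≡ 184 (mod 191); 184·109 ≡ 1, so inverse 109.
N/193 = 929597; 929597 ≡ 109 (mod 193); 109·85 ≡ 1, so inverse 85.
x ≡ 120·1142753·135 + 14·5787491·4 + 180·939331·109 + 33·929597·85 = 39873891901.
39873891901 mod 179412221 = 44378839.

44378839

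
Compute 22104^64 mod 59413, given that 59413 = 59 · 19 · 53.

21952

Mod 59: 22104 ≡ 38; by Fermat, exponent reduces to 64 mod 58 = 6; 38^6 ≡ 4 (mod 59).
Mod 19: 22104 ≡ 7; by Fermat, exponent reduces to 64 mod 18 = 10; 7^10 ≡ 7 (mod 19).
Mod 53: 22104 ≡ 3; by Fermat, exponent reduces to 64 mod 52 = 12; 3^12 ≡ 10 (mod 53).
Combine by CRT: x ≡ 4 (mod 59), x ≡ 7 (mod 19), x ≡ 10 (mod 53) ⇒ x ≡ 21952 (mod 59413).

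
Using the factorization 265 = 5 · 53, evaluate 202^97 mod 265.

Mod 5: 202 ≡ 2; by Fermat, exponent reduces to 97 mod 4 = 1; 2^1 ≡ 2 (mod 5).
Mod 53: 202 ≡ 43; by Fermat, exponent reduces to 97 mod 52 = 45; 43^45 ≡ 4 (mod 53).
Combine by CRT: x ≡ 2 (mod 5), x ≡ 4 (mod 53) ⇒ x ≡ 57 (mod 265).

57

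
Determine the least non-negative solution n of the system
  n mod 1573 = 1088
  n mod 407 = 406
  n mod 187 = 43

gcd(1573, 407) = 11 and 11 | (406 − 1088), so the pair is consistent; merging gives n ≡ 8953 (mod 58201), where 58201 = lcm(1573, 407).
gcd(58201, 187) = 11 and 11 | (43 − 8953), so the pair is consistent; merging gives n ≡ 590963 (mod 989417), where 989417 = lcm(58201, 187).
The solution is unique modulo lcm(1573, 407, 187) = 989417.

590963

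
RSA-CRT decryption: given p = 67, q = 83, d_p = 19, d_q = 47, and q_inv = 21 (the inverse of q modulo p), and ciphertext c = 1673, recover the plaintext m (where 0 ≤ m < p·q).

2131

m₁ = c^(d_p) mod p: c ≡ 65 (mod 67), and 65^19 mod 67 = 54.
m₂ = c^(d_q) mod q: c ≡ 13 (mod 83), and 13^47 mod 83 = 56.
h = q_inv·(m₁ − m₂) mod p = 21·(54 − 56) mod 67 = 25.
m = m₂ + h·q = 56 + 25·83 = 2131.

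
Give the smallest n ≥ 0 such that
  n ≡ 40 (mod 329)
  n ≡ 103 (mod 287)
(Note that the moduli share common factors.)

7278

Combine the congruences pairwise.
gcd(329, 287) = 7 and 7 | (103 − 40), so the pair is consistent; merging gives n ≡ 7278 (mod 13489), where 13489 = lcm(329, 287).
The solution is unique modulo lcm(329, 287) = 13489.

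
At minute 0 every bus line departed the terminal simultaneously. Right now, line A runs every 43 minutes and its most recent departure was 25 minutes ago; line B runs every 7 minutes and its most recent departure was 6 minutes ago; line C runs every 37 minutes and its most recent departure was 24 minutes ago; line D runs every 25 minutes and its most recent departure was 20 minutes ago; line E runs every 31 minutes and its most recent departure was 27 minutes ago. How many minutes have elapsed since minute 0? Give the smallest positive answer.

7091370

The moduli are pairwise coprime; N = 43·7·37·25·31 = 8631175.
N/43 = 200725; 200725 ≡ 1 (mod 43), inverse 1.
N/7 = 1233025; 1233025 ≡ 3 (mod 7); 3·5 ≡ 1, so inverse 5.
N/37 = 233275; 233275 ≡ 27 (mod 37); 27·11 ≡ 1, so inverse 11.
N/25 = 345247; 345247 ≡ 22 (mod 25); 22·8 ≡ 1, so inverse 8.
N/31 = 278425; 278425 ≡ 14 (mod 31); 14·20 ≡ 1, so inverse 20.
t ≡ 25·200725·1 + 6·1233025·5 + 24·233275·11 + 20·345247·8 + 27·278425·20 = 309182495.
309182495 mod 8631175 = 7091370.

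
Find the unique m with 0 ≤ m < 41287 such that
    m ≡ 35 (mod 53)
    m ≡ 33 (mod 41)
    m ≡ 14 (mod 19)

Combine the congruences pairwise.
From m ≡ 35 (mod 53) write m = 35 + 53t. Substituting into m ≡ 33 (mod 41) gives 53t ≡ 39 (mod 41), and since 12⁻¹ ≡ 24 (mod 41), t ≡ 34. Hence m ≡ 35 + 53·34 = 1837 (mod 2173).
From m ≡ 1837 (mod 2173) write m = 1837 + 2173t. Substituting into m ≡ 14 (mod 19) gives 2173t ≡ 1 (mod 19), and since 7⁻¹ ≡ 11 (mod 19), t ≡ 11. Hence m ≡ 1837 + 2173·11 = 25740 (mod 41287).

25740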